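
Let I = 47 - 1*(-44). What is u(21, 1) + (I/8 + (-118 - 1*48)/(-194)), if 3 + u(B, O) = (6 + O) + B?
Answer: 28891/776 ≈ 37.231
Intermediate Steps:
u(B, O) = 3 + B + O (u(B, O) = -3 + ((6 + O) + B) = -3 + (6 + B + O) = 3 + B + O)
I = 91 (I = 47 + 44 = 91)
u(21, 1) + (I/8 + (-118 - 1*48)/(-194)) = (3 + 21 + 1) + (91/8 + (-118 - 1*48)/(-194)) = 25 + (91*(⅛) + (-118 - 48)*(-1/194)) = 25 + (91/8 - 166*(-1/194)) = 25 + (91/8 + 83/97) = 25 + 9491/776 = 28891/776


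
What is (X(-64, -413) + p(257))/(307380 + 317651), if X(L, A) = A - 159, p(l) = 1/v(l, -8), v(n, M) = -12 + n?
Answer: -140139/153132595 ≈ -0.00091515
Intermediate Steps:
p(l) = 1/(-12 + l)
X(L, A) = -159 + A
(X(-64, -413) + p(257))/(307380 + 317651) = ((-159 - 413) + 1/(-12 + 257))/(307380 + 317651) = (-572 + 1/245)/625031 = (-572 + 1/245)*(1/625031) = -140139/245*1/625031 = -140139/153132595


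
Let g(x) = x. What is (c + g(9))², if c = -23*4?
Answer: 6889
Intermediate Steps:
c = -92
(c + g(9))² = (-92 + 9)² = (-83)² = 6889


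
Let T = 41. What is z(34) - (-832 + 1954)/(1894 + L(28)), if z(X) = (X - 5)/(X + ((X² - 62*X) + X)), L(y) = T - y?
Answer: -1047151/1685788 ≈ -0.62116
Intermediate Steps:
L(y) = 41 - y
z(X) = (-5 + X)/(X² - 60*X) (z(X) = (-5 + X)/(X + (X² - 61*X)) = (-5 + X)/(X² - 60*X))
z(34) - (-832 + 1954)/(1894 + L(28)) = (-5 + 34)/(34*(-60 + 34)) - (-832 + 1954)/(1894 + (41 - 1*28)) = (1/34)*29/(-26) - 1122/(1894 + (41 - 28)) = (1/34)*(-1/26)*29 - 1122/(1894 + 13) = -29/884 - 1122/1907 = -1047151/1685788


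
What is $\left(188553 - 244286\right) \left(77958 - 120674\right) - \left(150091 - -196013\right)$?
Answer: $2380344724$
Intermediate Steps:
$\left(188553 - 244286\right) \left(77958 - 120674\right) - \left(150091 - -196013\right) = \left(-55733\right) \left(-42716\right) - \left(150091 + 196013\right) = 2380690828 - 346104 = 2380344724$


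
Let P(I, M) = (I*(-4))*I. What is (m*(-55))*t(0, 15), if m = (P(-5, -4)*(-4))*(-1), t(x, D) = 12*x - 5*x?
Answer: 0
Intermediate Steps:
P(I, M) = -4*I**2 (P(I, M) = (-4*I)*I = -4*I**2)
t(x, D) = 7*x
m = -400 (m = (-4*(-5)**2*(-4))*(-1) = (-4*25*(-4))*(-1) = -100*(-4)*(-1) = 400*(-1) = -400)
(m*(-55))*t(0, 15) = (-400*(-55))*(7*0) = 22000*0 = 0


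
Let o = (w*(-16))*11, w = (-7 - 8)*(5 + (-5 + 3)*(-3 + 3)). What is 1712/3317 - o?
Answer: -409184/31 ≈ -13199.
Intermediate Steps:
w = -75 (w = -15*(5 - 2*0) = -15*(5 + 0) = -15*5 = -75)
o = 13200 (o = -75*(-16)*11 = 1200*11 = 13200)
1712/3317 - o = 1712/3317 - 1*13200 = 1712*(1/3317) - 13200 = 16/31 - 13200 = -409184/31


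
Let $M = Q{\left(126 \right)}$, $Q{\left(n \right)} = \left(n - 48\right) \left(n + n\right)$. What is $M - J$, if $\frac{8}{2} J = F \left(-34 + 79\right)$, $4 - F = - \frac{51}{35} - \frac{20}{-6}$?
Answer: $\frac{549699}{28} \approx 19632.0$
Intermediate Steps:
$F = \frac{223}{105}$ ($F = 4 - \left(- \frac{51}{35} - \frac{20}{-6}\right) = 4 - \left(\left(-51\right) \frac{1}{35} - - \frac{10}{3}\right) = 4 - \left(- \frac{51}{35} + \frac{10}{3}\right) = 4 - \frac{197}{105} = \frac{223}{105} \approx 2.1238$)
$Q{\left(n \right)} = 2 n \left(-48 + n\right)$ ($Q{\left(n \right)} = \left(-48 + n\right) 2 n = 2 n \left(-48 + n\right)$)
$M = 19656$ ($M = 2 \cdot 126 \left(-48 + 126\right) = 2 \cdot 126 \cdot 78 = 19656$)
$J = \frac{669}{28}$ ($J = \frac{\frac{223}{105} \left(-34 + 79\right)}{4} = \frac{\frac{223}{105} \cdot 45}{4} = \frac{1}{4} \cdot \frac{669}{7} = \frac{669}{28} \approx 23.893$)
$M - J = 19656 - \frac{669}{28} = \frac{549699}{28}$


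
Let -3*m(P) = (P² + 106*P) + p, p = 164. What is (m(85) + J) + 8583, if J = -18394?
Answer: -45832/3 ≈ -15277.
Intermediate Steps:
m(P) = -164/3 - 106*P/3 - P²/3 (m(P) = -((P² + 106*P) + 164)/3 = -(164 + P² + 106*P)/3 = -164/3 - 106*P/3 - P²/3)
(m(85) + J) + 8583 = ((-164/3 - 106/3*85 - ⅓*85²) - 18394) + 8583 = ((-164/3 - 9010/3 - ⅓*7225) - 18394) + 8583 = ((-164/3 - 9010/3 - 7225/3) - 18394) + 8583 = (-16399/3 - 18394) + 8583 = -71581/3 + 8583 = -45832/3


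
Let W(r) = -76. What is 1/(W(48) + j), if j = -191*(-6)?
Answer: 1/1070 ≈ 0.00093458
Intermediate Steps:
j = 1146
1/(W(48) + j) = 1/(-76 + 1146) = 1/1070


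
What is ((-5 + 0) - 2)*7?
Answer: -49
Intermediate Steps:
((-5 + 0) - 2)*7 = (-5 - 2)*7 = -7*7 = -49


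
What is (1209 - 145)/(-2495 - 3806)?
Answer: -1064/6301 ≈ -0.16886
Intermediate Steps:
(1209 - 145)/(-2495 - 3806) = 1064/(-6301) = 1064*(-1/6301) = -1064/6301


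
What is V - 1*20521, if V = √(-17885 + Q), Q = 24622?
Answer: -20521 + √6737 ≈ -20439.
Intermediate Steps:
V = √6737 (V = √(-17885 + 24622) = √6737 ≈ 82.079)
V - 1*20521 = √6737 - 1*20521 = √6737 - 20521 = -20521 + √6737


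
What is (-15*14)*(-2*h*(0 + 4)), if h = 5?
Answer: 8400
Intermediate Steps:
(-15*14)*(-2*h*(0 + 4)) = (-15*14)*(-10*(0 + 4)) = -(-420)*5*4 = -(-420)*20 = -210*(-40) = 8400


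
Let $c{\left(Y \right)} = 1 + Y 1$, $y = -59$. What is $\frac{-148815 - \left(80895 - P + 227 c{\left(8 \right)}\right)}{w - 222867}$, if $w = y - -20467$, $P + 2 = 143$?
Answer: $\frac{231612}{202459} \approx 1.144$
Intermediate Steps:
$P = 141$ ($P = -2 + 143 = 141$)
$w = 20408$ ($w = -59 - -20467 = -59 + 20467 = 20408$)
$c{\left(Y \right)} = 1 + Y$
$\frac{-148815 - \left(80895 - P + 227 c{\left(8 \right)}\right)}{w - 222867} = \frac{-148815 - \left(80754 + 227 \left(1 + 8\right)\right)}{20408 - 222867} = \frac{-148815 + \left(\left(\left(-227\right) 9 + 141\right) - 80895\right)}{-202459} = \left(-148815 + \left(\left(-2043 + 141\right) - 80895\right)\right) \left(- \frac{1}{202459}\right) = \left(-148815 - 82797\right) \left(- \frac{1}{202459}\right) = \left(-231612\right) \left(- \frac{1}{202459}\right) = \frac{231612}{202459}$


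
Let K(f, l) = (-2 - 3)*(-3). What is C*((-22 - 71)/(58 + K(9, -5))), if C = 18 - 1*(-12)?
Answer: -2790/73 ≈ -38.219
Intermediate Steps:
C = 30 (C = 18 + 12 = 30)
K(f, l) = 15 (K(f, l) = -5*(-3) = 15)
C*((-22 - 71)/(58 + K(9, -5))) = 30*((-22 - 71)/(58 + 15)) = 30*(-93/73) = -2790/73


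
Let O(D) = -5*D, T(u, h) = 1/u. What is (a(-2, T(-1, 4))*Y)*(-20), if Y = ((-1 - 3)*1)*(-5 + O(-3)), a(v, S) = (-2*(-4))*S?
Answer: -6400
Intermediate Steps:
a(v, S) = 8*S
Y = -40 (Y = ((-1 - 3)*1)*(-5 - 5*(-3)) = (-4*1)*(-5 + 15) = -4*10 = -40)
(a(-2, T(-1, 4))*Y)*(-20) = ((8/(-1))*(-40))*(-20) = ((8*(-1))*(-40))*(-20) = -8*(-40)*(-20) = 320*(-20) = -6400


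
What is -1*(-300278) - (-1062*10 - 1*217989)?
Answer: 528887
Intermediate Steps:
-1*(-300278) - (-1062*10 - 1*217989) = 300278 - (-10620 - 217989) = 300278 - 1*(-228609) = 300278 + 228609 = 528887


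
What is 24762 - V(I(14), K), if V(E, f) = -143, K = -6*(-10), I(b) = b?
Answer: 24905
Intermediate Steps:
K = 60
24762 - V(I(14), K) = 24762 - 1*(-143) = 24762 + 143 = 24905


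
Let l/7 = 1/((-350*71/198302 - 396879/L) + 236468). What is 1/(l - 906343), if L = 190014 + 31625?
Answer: -5196514459522548/4709824504633214622541 ≈ -1.1033e-6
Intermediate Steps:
L = 221639
l = 153830099423/5196514459522548 (l = 7/((-350*71/198302 - 396879/221639) + 236468) = 7/((-24850*1/198302 - 396879*1/221639) + 236468) = 7/((-12425/99151 - 396879/221639) + 236468) = 7/(-42104814304/21975728489 + 236468) = 7/(5196514459522548/21975728489) = 7*(21975728489/5196514459522548) = 153830099423/5196514459522548 ≈ 2.9603e-5)
1/(l - 906343) = 1/(153830099423/5196514459522548 - 906343) = 1/(-4709824504633214622541/5196514459522548) = -5196514459522548/4709824504633214622541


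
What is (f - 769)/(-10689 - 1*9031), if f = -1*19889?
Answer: 10329/9860 ≈ 1.0476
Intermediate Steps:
f = -19889
(f - 769)/(-10689 - 1*9031) = (-19889 - 769)/(-10689 - 1*9031) = -20658/(-10689 - 9031) = -20658/(-19720) = -20658*(-1/19720) = 10329/9860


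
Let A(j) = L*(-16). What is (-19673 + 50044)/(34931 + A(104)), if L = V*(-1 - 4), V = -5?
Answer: 30371/34531 ≈ 0.87953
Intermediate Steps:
L = 25 (L = -5*(-1 - 4) = -5*(-5) = 25)
A(j) = -400 (A(j) = 25*(-16) = -400)
(-19673 + 50044)/(34931 + A(104)) = (-19673 + 50044)/(34931 - 400) = 30371/34531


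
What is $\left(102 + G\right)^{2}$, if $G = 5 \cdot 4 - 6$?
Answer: $13456$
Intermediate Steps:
$G = 14$ ($G = 20 - 6 = 14$)
$\left(102 + G\right)^{2} = \left(102 + 14\right)^{2} = 116^{2} = 13456$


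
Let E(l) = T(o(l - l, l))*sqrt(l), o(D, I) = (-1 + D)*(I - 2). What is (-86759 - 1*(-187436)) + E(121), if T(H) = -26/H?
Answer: 11980849/119 ≈ 1.0068e+5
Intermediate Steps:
o(D, I) = (-1 + D)*(-2 + I)
E(l) = -26*sqrt(l)/(2 - l) (E(l) = (-26/(2 - l - 2*(l - l) + (l - l)*l))*sqrt(l) = (-26/(2 - l - 2*0 + 0*l))*sqrt(l) = (-26/(2 - l + 0 + 0))*sqrt(l) = (-26/(2 - l))*sqrt(l) = -26*sqrt(l)/(2 - l))
(-86759 - 1*(-187436)) + E(121) = (-86759 - 1*(-187436)) + 26*sqrt(121)/(-2 + 121) = (-86759 + 187436) + 26*11/119 = 100677 + 26*11*(1/119) = 100677 + 286/119 = 11980849/119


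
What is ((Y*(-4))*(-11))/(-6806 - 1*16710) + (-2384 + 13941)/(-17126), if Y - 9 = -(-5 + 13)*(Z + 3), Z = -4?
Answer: -71146165/100683754 ≈ -0.70663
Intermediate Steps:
Y = 17 (Y = 9 - (-5 + 13)*(-4 + 3) = 9 - 8*(-1) = 9 - 1*(-8) = 9 + 8 = 17)
((Y*(-4))*(-11))/(-6806 - 1*16710) + (-2384 + 13941)/(-17126) = ((17*(-4))*(-11))/(-6806 - 1*16710) + (-2384 + 13941)/(-17126) = (-68*(-11))/(-6806 - 16710) + 11557*(-1/17126) = 748/(-23516) - 11557/17126 = 748*(-1/23516) - 11557/17126 = -187/5879 - 11557/17126 = -71146165/100683754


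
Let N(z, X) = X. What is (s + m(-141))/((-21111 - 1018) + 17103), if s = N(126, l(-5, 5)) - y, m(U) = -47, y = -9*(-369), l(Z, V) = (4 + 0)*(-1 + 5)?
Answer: 1676/2513 ≈ 0.66693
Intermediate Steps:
l(Z, V) = 16 (l(Z, V) = 4*4 = 16)
y = 3321
s = -3305 (s = 16 - 1*3321 = 16 - 3321 = -3305)
(s + m(-141))/((-21111 - 1018) + 17103) = (-3305 - 47)/((-21111 - 1018) + 17103) = -3352/(-22129 + 17103) = -3352/(-5026) = -3352*(-1/5026) = 1676/2513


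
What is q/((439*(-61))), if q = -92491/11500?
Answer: 92491/307958500 ≈ 0.00030034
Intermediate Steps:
q = -92491/11500 (q = -92491*1/11500 = -92491/11500 ≈ -8.0427)
q/((439*(-61))) = -92491/(11500*(439*(-61))) = -92491/11500/(-26779) = -92491/11500*(-1/26779) = 92491/307958500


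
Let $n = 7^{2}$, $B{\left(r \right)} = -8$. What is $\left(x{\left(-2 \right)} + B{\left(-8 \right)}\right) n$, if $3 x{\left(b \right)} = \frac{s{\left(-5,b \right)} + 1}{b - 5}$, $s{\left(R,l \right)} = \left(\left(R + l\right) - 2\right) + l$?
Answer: $- \frac{1106}{3} \approx -368.67$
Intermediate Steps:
$s{\left(R,l \right)} = -2 + R + 2 l$ ($s{\left(R,l \right)} = \left(-2 + R + l\right) + l = -2 + R + 2 l$)
$x{\left(b \right)} = \frac{-6 + 2 b}{3 \left(-5 + b\right)}$ ($x{\left(b \right)} = \frac{\left(\left(-2 - 5 + 2 b\right) + 1\right) \frac{1}{b - 5}}{3} = \frac{\left(\left(-7 + 2 b\right) + 1\right) \frac{1}{-5 + b}}{3} = \frac{\left(-6 + 2 b\right) \frac{1}{-5 + b}}{3} = \frac{\frac{1}{-5 + b} \left(-6 + 2 b\right)}{3} = \frac{-6 + 2 b}{3 \left(-5 + b\right)}$)
$n = 49$
$\left(x{\left(-2 \right)} + B{\left(-8 \right)}\right) n = \left(\frac{2 \left(-3 - 2\right)}{3 \left(-5 - 2\right)} - 8\right) 49 = \left(\frac{2}{3} \frac{1}{-7} \left(-5\right) - 8\right) 49 = \left(\frac{2}{3} \left(- \frac{1}{7}\right) \left(-5\right) - 8\right) 49 = \left(\frac{10}{21} - 8\right) 49 = \left(- \frac{158}{21}\right) 49 = - \frac{1106}{3}$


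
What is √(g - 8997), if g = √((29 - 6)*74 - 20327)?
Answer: √(-8997 + 5*I*√745) ≈ 0.7194 + 94.855*I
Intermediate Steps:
g = 5*I*√745 (g = √(23*74 - 20327) = √(1702 - 20327) = √(-18625) = 5*I*√745 ≈ 136.47*I)
√(g - 8997) = √(5*I*√745 - 8997) = √(-8997 + 5*I*√745)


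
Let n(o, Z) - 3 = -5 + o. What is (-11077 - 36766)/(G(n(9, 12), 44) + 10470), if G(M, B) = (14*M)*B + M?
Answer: -47843/14789 ≈ -3.2350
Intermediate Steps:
n(o, Z) = -2 + o (n(o, Z) = 3 + (-5 + o) = -2 + o)
G(M, B) = M + 14*B*M (G(M, B) = 14*B*M + M = M + 14*B*M)
(-11077 - 36766)/(G(n(9, 12), 44) + 10470) = (-11077 - 36766)/((-2 + 9)*(1 + 14*44) + 10470) = -47843/(7*(1 + 616) + 10470) = -47843/(7*617 + 10470) = -47843/(4319 + 10470) = -47843/14789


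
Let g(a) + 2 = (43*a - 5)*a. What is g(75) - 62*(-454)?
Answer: 269646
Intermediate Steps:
g(a) = -2 + a*(-5 + 43*a) (g(a) = -2 + (43*a - 5)*a = -2 + (-5 + 43*a)*a = -2 + a*(-5 + 43*a))
g(75) - 62*(-454) = (-2 - 5*75 + 43*75²) - 62*(-454) = (-2 - 375 + 43*5625) + 28148 = (-2 - 375 + 241875) + 28148 = 241498 + 28148 = 269646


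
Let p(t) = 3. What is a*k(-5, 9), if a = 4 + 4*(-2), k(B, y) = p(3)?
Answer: -12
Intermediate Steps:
k(B, y) = 3
a = -4 (a = 4 - 8 = -4)
a*k(-5, 9) = -4*3 = -12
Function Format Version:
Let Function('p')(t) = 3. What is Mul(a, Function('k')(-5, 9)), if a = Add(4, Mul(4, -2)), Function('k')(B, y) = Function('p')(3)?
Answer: -12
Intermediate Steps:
Function('k')(B, y) = 3
a = -4 (a = Add(4, -8) = -4)
Mul(a, Function('k')(-5, 9)) = Mul(-4, 3) = -12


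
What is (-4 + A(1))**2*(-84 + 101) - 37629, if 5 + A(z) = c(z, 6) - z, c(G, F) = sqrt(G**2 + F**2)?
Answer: -35300 - 340*sqrt(37) ≈ -37368.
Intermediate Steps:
c(G, F) = sqrt(F**2 + G**2)
A(z) = -5 + sqrt(36 + z**2) - z (A(z) = -5 + (sqrt(6**2 + z**2) - z) = -5 + (sqrt(36 + z**2) - z) = -5 + sqrt(36 + z**2) - z)
(-4 + A(1))**2*(-84 + 101) - 37629 = (-4 + (-5 + sqrt(36 + 1**2) - 1*1))**2*(-84 + 101) - 37629 = (-4 + (-5 + sqrt(36 + 1) - 1))**2*17 - 37629 = (-4 + (-5 + sqrt(37) - 1))**2*17 - 37629 = (-4 + (-6 + sqrt(37)))**2*17 - 37629 = (-10 + sqrt(37))**2*17 - 37629 = 17*(-10 + sqrt(37))**2 - 37629 = -37629 + 17*(-10 + sqrt(37))**2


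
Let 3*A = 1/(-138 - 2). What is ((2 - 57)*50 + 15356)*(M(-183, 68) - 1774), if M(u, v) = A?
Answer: -1565415181/70 ≈ -2.2363e+7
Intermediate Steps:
A = -1/420 (A = 1/(3*(-138 - 2)) = (⅓)/(-140) = (⅓)*(-1/140) = -1/420 ≈ -0.0023810)
M(u, v) = -1/420
((2 - 57)*50 + 15356)*(M(-183, 68) - 1774) = ((2 - 57)*50 + 15356)*(-1/420 - 1774) = (-55*50 + 15356)*(-745081/420) = (-2750 + 15356)*(-745081/420) = 12606*(-745081/420) = -1565415181/70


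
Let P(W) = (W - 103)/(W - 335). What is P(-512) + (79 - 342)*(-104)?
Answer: 23167759/847 ≈ 27353.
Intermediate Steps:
P(W) = (-103 + W)/(-335 + W)
P(-512) + (79 - 342)*(-104) = (-103 - 512)/(-335 - 512) + (79 - 342)*(-104) = -615/(-847) - 263*(-104) = -1/847*(-615) + 27352 = 615/847 + 27352 = 23167759/847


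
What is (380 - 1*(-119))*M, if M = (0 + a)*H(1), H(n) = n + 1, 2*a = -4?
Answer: -1996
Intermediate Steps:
a = -2 (a = (½)*(-4) = -2)
H(n) = 1 + n
M = -4 (M = (0 - 2)*(1 + 1) = -2*2 = -4)
(380 - 1*(-119))*M = (380 - 1*(-119))*(-4) = (380 + 119)*(-4) = 499*(-4) = -1996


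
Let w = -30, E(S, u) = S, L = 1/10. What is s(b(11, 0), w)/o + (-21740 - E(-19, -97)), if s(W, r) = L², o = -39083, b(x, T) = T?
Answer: -84892184301/3908300 ≈ -21721.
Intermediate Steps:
L = ⅒ ≈ 0.10000
s(W, r) = 1/100 (s(W, r) = (⅒)² = 1/100)
s(b(11, 0), w)/o + (-21740 - E(-19, -97)) = (1/100)/(-39083) + (-21740 - 1*(-19)) = (1/100)*(-1/39083) + (-21740 + 19) = -1/3908300 - 21721 = -84892184301/3908300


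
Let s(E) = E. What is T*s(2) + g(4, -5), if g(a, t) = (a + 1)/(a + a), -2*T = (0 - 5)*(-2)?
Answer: -75/8 ≈ -9.3750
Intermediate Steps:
T = -5 (T = -(0 - 5)*(-2)/2 = -(-5)*(-2)/2 = -½*10 = -5)
g(a, t) = (1 + a)/(2*a) (g(a, t) = (1 + a)/((2*a)) = (1 + a)*(1/(2*a)) = (1 + a)/(2*a))
T*s(2) + g(4, -5) = -5*2 + (½)*(1 + 4)/4 = -10 + (½)*(¼)*5 = -10 + 5/8 = -75/8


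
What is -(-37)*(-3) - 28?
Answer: -139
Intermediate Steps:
-(-37)*(-3) - 28 = -37*3 - 28 = -111 - 28 = -139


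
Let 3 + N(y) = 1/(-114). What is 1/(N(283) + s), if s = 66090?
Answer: 114/7533917 ≈ 1.5132e-5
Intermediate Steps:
N(y) = -343/114 (N(y) = -3 + 1/(-114) = -3 - 1/114 = -343/114)
1/(N(283) + s) = 1/(-343/114 + 66090) = 1/(7533917/114) = 114/7533917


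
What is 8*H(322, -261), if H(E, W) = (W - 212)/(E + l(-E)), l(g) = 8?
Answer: -172/15 ≈ -11.467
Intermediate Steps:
H(E, W) = (-212 + W)/(8 + E) (H(E, W) = (W - 212)/(E + 8) = (-212 + W)/(8 + E))
8*H(322, -261) = 8*((-212 - 261)/(8 + 322)) = 8*(-473/330) = 8*((1/330)*(-473)) = 8*(-43/30) = -172/15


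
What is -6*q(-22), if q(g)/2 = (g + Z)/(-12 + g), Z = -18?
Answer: -240/17 ≈ -14.118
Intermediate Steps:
q(g) = 2*(-18 + g)/(-12 + g) (q(g) = 2*((g - 18)/(-12 + g)) = 2*((-18 + g)/(-12 + g)) = 2*(-18 + g)/(-12 + g))
-6*q(-22) = -12*(-18 - 22)/(-12 - 22) = -12*(-40)/(-34) = -12*(-1)*(-40)/34 = -6*40/17 = -240/17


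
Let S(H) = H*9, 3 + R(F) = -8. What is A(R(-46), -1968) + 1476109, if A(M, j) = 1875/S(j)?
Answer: 8714946911/5904 ≈ 1.4761e+6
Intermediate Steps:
R(F) = -11 (R(F) = -3 - 8 = -11)
S(H) = 9*H
A(M, j) = 625/(3*j) (A(M, j) = 1875/((9*j)) = 1875*(1/(9*j)) = 625/(3*j))
A(R(-46), -1968) + 1476109 = (625/3)/(-1968) + 1476109 = (625/3)*(-1/1968) + 1476109 = -625/5904 + 1476109 = 8714946911/5904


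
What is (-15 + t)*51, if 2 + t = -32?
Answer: -2499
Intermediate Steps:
t = -34 (t = -2 - 32 = -34)
(-15 + t)*51 = (-15 - 34)*51 = -49*51 = -2499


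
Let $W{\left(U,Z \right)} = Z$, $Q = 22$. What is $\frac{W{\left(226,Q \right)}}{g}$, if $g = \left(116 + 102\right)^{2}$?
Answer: $\frac{11}{23762} \approx 0.00046292$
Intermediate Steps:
$g = 47524$ ($g = 218^{2} = 47524$)
$\frac{W{\left(226,Q \right)}}{g} = \frac{22}{47524} = 22 \cdot \frac{1}{47524} = \frac{11}{23762}$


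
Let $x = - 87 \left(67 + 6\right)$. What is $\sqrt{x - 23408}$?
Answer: $i \sqrt{29759} \approx 172.51 i$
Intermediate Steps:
$x = -6351$ ($x = \left(-87\right) 73 = -6351$)
$\sqrt{x - 23408} = \sqrt{-6351 - 23408} = \sqrt{-29759} = i \sqrt{29759}$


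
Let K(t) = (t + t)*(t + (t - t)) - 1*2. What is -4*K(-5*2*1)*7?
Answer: -5544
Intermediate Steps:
K(t) = -2 + 2*t² (K(t) = (2*t)*(t + 0) - 2 = (2*t)*t - 2 = 2*t² - 2 = -2 + 2*t²)
-4*K(-5*2*1)*7 = -4*(-2 + 2*(-5*2*1)²)*7 = -4*(-2 + 2*(-10*1)²)*7 = -4*(-2 + 2*(-10)²)*7 = -4*(-2 + 2*100)*7 = -4*(-2 + 200)*7 = -4*198*7 = -792*7 = -5544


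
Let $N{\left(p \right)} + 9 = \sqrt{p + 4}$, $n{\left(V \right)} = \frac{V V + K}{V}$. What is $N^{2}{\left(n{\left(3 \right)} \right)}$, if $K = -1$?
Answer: $\frac{263}{3} - 12 \sqrt{15} \approx 41.191$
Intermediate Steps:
$n{\left(V \right)} = \frac{-1 + V^{2}}{V}$ ($n{\left(V \right)} = \frac{V V - 1}{V} = \frac{V^{2} - 1}{V} = \frac{-1 + V^{2}}{V}$)
$N{\left(p \right)} = -9 + \sqrt{4 + p}$ ($N{\left(p \right)} = -9 + \sqrt{p + 4} = -9 + \sqrt{4 + p}$)
$N^{2}{\left(n{\left(3 \right)} \right)} = \left(-9 + \sqrt{4 + \left(3 - \frac{1}{3}\right)}\right)^{2} = \left(-9 + \sqrt{4 + \frac{8}{3}}\right)^{2} = \left(-9 + \sqrt{\frac{20}{3}}\right)^{2} = \left(-9 + \frac{2 \sqrt{15}}{3}\right)^{2}$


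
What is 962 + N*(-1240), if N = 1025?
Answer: -1270038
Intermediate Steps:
962 + N*(-1240) = 962 + 1025*(-1240) = 962 - 1271000 = -1270038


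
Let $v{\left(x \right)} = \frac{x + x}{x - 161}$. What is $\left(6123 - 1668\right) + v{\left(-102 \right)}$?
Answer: $\frac{1171869}{263} \approx 4455.8$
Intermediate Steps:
$v{\left(x \right)} = \frac{2 x}{-161 + x}$
$\left(6123 - 1668\right) + v{\left(-102 \right)} = \left(6123 - 1668\right) + 2 \left(-102\right) \frac{1}{-161 - 102} = 4455 + 2 \left(-102\right) \frac{1}{-263} = 4455 + 2 \left(-102\right) \left(- \frac{1}{263}\right) = 4455 + \frac{204}{263} = \frac{1171869}{263}$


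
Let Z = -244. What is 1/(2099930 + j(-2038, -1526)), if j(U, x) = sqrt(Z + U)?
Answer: 149995/314979000513 - I*sqrt(2282)/4409706007182 ≈ 4.7621e-7 - 1.0833e-11*I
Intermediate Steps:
j(U, x) = sqrt(-244 + U)
1/(2099930 + j(-2038, -1526)) = 1/(2099930 + sqrt(-244 - 2038)) = 1/(2099930 + sqrt(-2282)) = 1/(2099930 + I*sqrt(2282))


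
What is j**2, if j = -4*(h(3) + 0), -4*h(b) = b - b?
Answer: 0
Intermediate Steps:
h(b) = 0 (h(b) = -(b - b)/4 = -1/4*0 = 0)
j = 0 (j = -4*(0 + 0) = -4*0 = 0)
j**2 = 0**2 = 0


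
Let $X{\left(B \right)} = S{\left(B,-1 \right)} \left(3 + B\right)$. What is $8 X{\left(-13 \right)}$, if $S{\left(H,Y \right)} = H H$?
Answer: $-13520$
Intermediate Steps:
$S{\left(H,Y \right)} = H^{2}$
$X{\left(B \right)} = B^{2} \left(3 + B\right)$
$8 X{\left(-13 \right)} = 8 \left(-13\right)^{2} \left(3 - 13\right) = 8 \cdot 169 \left(-10\right) = 8 \left(-1690\right) = -13520$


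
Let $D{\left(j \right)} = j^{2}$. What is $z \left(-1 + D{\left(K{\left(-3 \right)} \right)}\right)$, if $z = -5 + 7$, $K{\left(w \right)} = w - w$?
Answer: $-2$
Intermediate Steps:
$K{\left(w \right)} = 0$
$z = 2$
$z \left(-1 + D{\left(K{\left(-3 \right)} \right)}\right) = 2 \left(-1 + 0^{2}\right) = 2 \left(-1 + 0\right) = 2 \left(-1\right) = -2$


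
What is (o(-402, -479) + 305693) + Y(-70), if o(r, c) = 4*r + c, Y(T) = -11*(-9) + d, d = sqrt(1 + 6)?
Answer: 303705 + sqrt(7) ≈ 3.0371e+5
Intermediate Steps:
d = sqrt(7) ≈ 2.6458
Y(T) = 99 + sqrt(7) (Y(T) = -11*(-9) + sqrt(7) = 99 + sqrt(7))
o(r, c) = c + 4*r
(o(-402, -479) + 305693) + Y(-70) = ((-479 + 4*(-402)) + 305693) + (99 + sqrt(7)) = ((-479 - 1608) + 305693) + (99 + sqrt(7)) = (-2087 + 305693) + (99 + sqrt(7)) = 303606 + (99 + sqrt(7)) = 303705 + sqrt(7)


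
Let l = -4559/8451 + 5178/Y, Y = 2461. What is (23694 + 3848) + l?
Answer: 572848604341/20797911 ≈ 27544.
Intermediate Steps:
l = 32539579/20797911 (l = -4559/8451 + 5178/2461 = 32539579/20797911 ≈ 1.5646)
(23694 + 3848) + l = (23694 + 3848) + 32539579/20797911 = 27542 + 32539579/20797911 = 572848604341/20797911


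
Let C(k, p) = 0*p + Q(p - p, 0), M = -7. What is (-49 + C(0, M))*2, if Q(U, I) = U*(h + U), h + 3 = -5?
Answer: -98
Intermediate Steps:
h = -8 (h = -3 - 5 = -8)
Q(U, I) = U*(-8 + U)
C(k, p) = 0 (C(k, p) = 0*p + (p - p)*(-8 + (p - p)) = 0 + 0*(-8 + 0) = 0 + 0*(-8) = 0 + 0 = 0)
(-49 + C(0, M))*2 = (-49 + 0)*2 = -49*2 = -98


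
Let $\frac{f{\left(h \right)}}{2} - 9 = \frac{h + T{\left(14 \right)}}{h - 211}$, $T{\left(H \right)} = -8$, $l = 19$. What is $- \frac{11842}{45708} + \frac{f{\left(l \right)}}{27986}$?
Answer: $- \frac{2644741643}{10233472704} \approx -0.25844$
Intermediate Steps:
$f{\left(h \right)} = 18 + \frac{2 \left(-8 + h\right)}{-211 + h}$ ($f{\left(h \right)} = 18 + 2 \frac{h - 8}{h - 211} = 18 + 2 \frac{-8 + h}{-211 + h} = 18 + \frac{2 \left(-8 + h\right)}{-211 + h}$)
$- \frac{11842}{45708} + \frac{f{\left(l \right)}}{27986} = - \frac{11842}{45708} + \frac{2 \frac{1}{-211 + 19} \left(-1907 + 10 \cdot 19\right)}{27986} = \left(-11842\right) \frac{1}{45708} + \frac{2 \left(-1907 + 190\right)}{-192} \cdot \frac{1}{27986} = - \frac{5921}{22854} + 2 \left(- \frac{1}{192}\right) \left(-1717\right) \frac{1}{27986} = - \frac{5921}{22854} + \frac{1717}{96} \cdot \frac{1}{27986} = - \frac{5921}{22854} + \frac{1717}{2686656} = - \frac{2644741643}{10233472704}$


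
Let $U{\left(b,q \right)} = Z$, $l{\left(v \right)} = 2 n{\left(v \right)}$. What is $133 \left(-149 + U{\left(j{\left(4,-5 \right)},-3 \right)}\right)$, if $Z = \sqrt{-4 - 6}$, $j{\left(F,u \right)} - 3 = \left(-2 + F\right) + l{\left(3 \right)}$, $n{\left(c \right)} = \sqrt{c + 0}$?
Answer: $-19817 + 133 i \sqrt{10} \approx -19817.0 + 420.58 i$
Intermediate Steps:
$n{\left(c \right)} = \sqrt{c}$
$l{\left(v \right)} = 2 \sqrt{v}$
$j{\left(F,u \right)} = 1 + F + 2 \sqrt{3}$ ($j{\left(F,u \right)} = 3 + \left(\left(-2 + F\right) + 2 \sqrt{3}\right) = 3 + \left(-2 + F + 2 \sqrt{3}\right) = 1 + F + 2 \sqrt{3}$)
$Z = i \sqrt{10}$ ($Z = \sqrt{-10} = i \sqrt{10} \approx 3.1623 i$)
$U{\left(b,q \right)} = i \sqrt{10}$
$133 \left(-149 + U{\left(j{\left(4,-5 \right)},-3 \right)}\right) = 133 \left(-149 + i \sqrt{10}\right) = -19817 + 133 i \sqrt{10}$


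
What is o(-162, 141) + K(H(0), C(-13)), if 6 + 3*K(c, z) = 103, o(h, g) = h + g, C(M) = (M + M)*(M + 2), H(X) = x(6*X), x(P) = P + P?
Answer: 34/3 ≈ 11.333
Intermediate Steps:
x(P) = 2*P
H(X) = 12*X (H(X) = 2*(6*X) = 12*X)
C(M) = 2*M*(2 + M) (C(M) = (2*M)*(2 + M) = 2*M*(2 + M))
o(h, g) = g + h
K(c, z) = 97/3 (K(c, z) = -2 + (⅓)*103 = -2 + 103/3 = 97/3)
o(-162, 141) + K(H(0), C(-13)) = (141 - 162) + 97/3 = -21 + 97/3 = 34/3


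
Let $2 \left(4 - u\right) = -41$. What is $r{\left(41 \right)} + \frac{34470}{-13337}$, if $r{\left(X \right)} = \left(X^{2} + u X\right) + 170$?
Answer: $\frac{76098667}{26674} \approx 2852.9$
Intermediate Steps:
$u = \frac{49}{2}$ ($u = 4 - - \frac{41}{2} = 4 + \frac{41}{2} = \frac{49}{2} \approx 24.5$)
$r{\left(X \right)} = 170 + X^{2} + \frac{49 X}{2}$ ($r{\left(X \right)} = \left(X^{2} + \frac{49 X}{2}\right) + 170 = 170 + X^{2} + \frac{49 X}{2}$)
$r{\left(41 \right)} + \frac{34470}{-13337} = \left(170 + 41^{2} + \frac{49}{2} \cdot 41\right) + \frac{34470}{-13337} = \left(170 + 1681 + \frac{2009}{2}\right) + 34470 \left(- \frac{1}{13337}\right) = \frac{5711}{2} - \frac{34470}{13337} = \frac{76098667}{26674}$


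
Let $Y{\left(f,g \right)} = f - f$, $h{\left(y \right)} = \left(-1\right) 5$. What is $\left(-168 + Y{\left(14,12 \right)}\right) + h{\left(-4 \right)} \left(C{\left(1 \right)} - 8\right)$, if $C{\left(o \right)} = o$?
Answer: $-133$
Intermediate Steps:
$h{\left(y \right)} = -5$
$Y{\left(f,g \right)} = 0$
$\left(-168 + Y{\left(14,12 \right)}\right) + h{\left(-4 \right)} \left(C{\left(1 \right)} - 8\right) = \left(-168 + 0\right) - 5 \left(1 - 8\right) = -168 - -35 = -168 + 35 = -133$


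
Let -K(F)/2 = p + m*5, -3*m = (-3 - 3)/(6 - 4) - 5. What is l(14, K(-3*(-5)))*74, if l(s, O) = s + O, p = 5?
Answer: -5032/3 ≈ -1677.3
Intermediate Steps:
m = 8/3 (m = -((-3 - 3)/(6 - 4) - 5)/3 = -(-6/2 - 5)/3 = -(-6*1/2 - 5)/3 = -(-3 - 5)/3 = -1/3*(-8) = 8/3 ≈ 2.6667)
K(F) = -110/3 (K(F) = -2*(5 + (8/3)*5) = -2*(5 + 40/3) = -2*55/3 = -110/3)
l(s, O) = O + s
l(14, K(-3*(-5)))*74 = (-110/3 + 14)*74 = -68/3*74 = -5032/3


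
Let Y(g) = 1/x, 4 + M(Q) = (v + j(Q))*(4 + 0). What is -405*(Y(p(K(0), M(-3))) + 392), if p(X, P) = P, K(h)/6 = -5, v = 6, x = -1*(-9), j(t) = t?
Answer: -158805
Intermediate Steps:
x = 9
M(Q) = 20 + 4*Q (M(Q) = -4 + (6 + Q)*(4 + 0) = -4 + (6 + Q)*4 = -4 + (24 + 4*Q) = 20 + 4*Q)
K(h) = -30 (K(h) = 6*(-5) = -30)
Y(g) = ⅑ (Y(g) = 1/9 = ⅑)
-405*(Y(p(K(0), M(-3))) + 392) = -405*(⅑ + 392) = -405*3529/9 = -158805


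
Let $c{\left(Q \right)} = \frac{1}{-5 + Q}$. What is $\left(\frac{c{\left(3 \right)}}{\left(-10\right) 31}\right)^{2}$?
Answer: $\frac{1}{384400} \approx 2.6015 \cdot 10^{-6}$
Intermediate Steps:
$\left(\frac{c{\left(3 \right)}}{\left(-10\right) 31}\right)^{2} = \left(\frac{1}{\left(-5 + 3\right) \left(\left(-10\right) 31\right)}\right)^{2} = \left(\frac{1}{\left(-2\right) \left(-310\right)}\right)^{2} = \left(\left(- \frac{1}{2}\right) \left(- \frac{1}{310}\right)\right)^{2} = \left(\frac{1}{620}\right)^{2} = \frac{1}{384400}$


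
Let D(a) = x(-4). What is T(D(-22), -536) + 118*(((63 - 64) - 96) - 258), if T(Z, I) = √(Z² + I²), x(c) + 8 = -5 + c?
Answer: -41890 + √287585 ≈ -41354.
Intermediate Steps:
x(c) = -13 + c (x(c) = -8 + (-5 + c) = -13 + c)
D(a) = -17 (D(a) = -13 - 4 = -17)
T(Z, I) = √(I² + Z²)
T(D(-22), -536) + 118*(((63 - 64) - 96) - 258) = √((-536)² + (-17)²) + 118*(((63 - 64) - 96) - 258) = √(287296 + 289) + 118*((-1 - 96) - 258) = √287585 + 118*(-97 - 258) = √287585 + 118*(-355) = √287585 - 41890 = -41890 + √287585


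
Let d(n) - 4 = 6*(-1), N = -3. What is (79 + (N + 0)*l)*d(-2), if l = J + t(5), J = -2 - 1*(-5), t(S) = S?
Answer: -110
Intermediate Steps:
d(n) = -2 (d(n) = 4 + 6*(-1) = 4 - 6 = -2)
J = 3 (J = -2 + 5 = 3)
l = 8 (l = 3 + 5 = 8)
(79 + (N + 0)*l)*d(-2) = (79 + (-3 + 0)*8)*(-2) = (79 - 3*8)*(-2) = (79 - 24)*(-2) = 55*(-2) = -110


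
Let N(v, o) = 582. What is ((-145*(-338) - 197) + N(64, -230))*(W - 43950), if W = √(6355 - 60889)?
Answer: -2170910250 + 49395*I*√54534 ≈ -2.1709e+9 + 1.1535e+7*I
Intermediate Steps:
W = I*√54534 (W = √(-54534) = I*√54534 ≈ 233.53*I)
((-145*(-338) - 197) + N(64, -230))*(W - 43950) = ((-145*(-338) - 197) + 582)*(I*√54534 - 43950) = ((49010 - 197) + 582)*(-43950 + I*√54534) = (48813 + 582)*(-43950 + I*√54534) = 49395*(-43950 + I*√54534) = -2170910250 + 49395*I*√54534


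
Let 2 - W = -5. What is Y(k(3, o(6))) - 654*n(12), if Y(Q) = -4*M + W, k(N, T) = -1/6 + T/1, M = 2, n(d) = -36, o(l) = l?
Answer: 23543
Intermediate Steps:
W = 7 (W = 2 - 1*(-5) = 2 + 5 = 7)
k(N, T) = -1/6 + T (k(N, T) = -1*1/6 + T*1 = -1/6 + T)
Y(Q) = -1 (Y(Q) = -4*2 + 7 = -8 + 7 = -1)
Y(k(3, o(6))) - 654*n(12) = -1 - 654*(-36) = -1 + 23544 = 23543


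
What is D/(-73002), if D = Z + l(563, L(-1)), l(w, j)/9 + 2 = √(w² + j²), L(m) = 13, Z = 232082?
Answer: -116032/36501 - 3*√317138/24334 ≈ -3.2483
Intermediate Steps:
l(w, j) = -18 + 9*√(j² + w²) (l(w, j) = -18 + 9*√(w² + j²) = -18 + 9*√(j² + w²))
D = 232064 + 9*√317138 (D = 232082 + (-18 + 9*√(13² + 563²)) = 232082 + (-18 + 9*√(169 + 316969)) = 232082 + (-18 + 9*√317138) = 232064 + 9*√317138 ≈ 2.3713e+5)
D/(-73002) = (232064 + 9*√317138)/(-73002) = (232064 + 9*√317138)*(-1/73002) = -116032/36501 - 3*√317138/24334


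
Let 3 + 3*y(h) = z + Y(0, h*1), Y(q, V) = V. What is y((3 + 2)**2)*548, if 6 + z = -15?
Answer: 548/3 ≈ 182.67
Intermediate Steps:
z = -21 (z = -6 - 15 = -21)
y(h) = -8 + h/3 (y(h) = -1 + (-21 + h*1)/3 = -1 + (-21 + h)/3 = -1 + (-7 + h/3) = -8 + h/3)
y((3 + 2)**2)*548 = (-8 + (3 + 2)**2/3)*548 = (-8 + (1/3)*5**2)*548 = (-8 + (1/3)*25)*548 = (-8 + 25/3)*548 = (1/3)*548 = 548/3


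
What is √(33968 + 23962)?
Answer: √57930 ≈ 240.69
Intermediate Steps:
√(33968 + 23962) = √57930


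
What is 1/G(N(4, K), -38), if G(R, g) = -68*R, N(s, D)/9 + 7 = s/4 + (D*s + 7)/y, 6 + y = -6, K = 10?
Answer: 1/6069 ≈ 0.00016477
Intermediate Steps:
y = -12 (y = -6 - 6 = -12)
N(s, D) = -273/4 + 9*s/4 - 3*D*s/4 (N(s, D) = -63 + 9*(s/4 + (D*s + 7)/(-12)) = -63 + 9*(s*(1/4) + (7 + D*s)*(-1/12)) = -63 + 9*(s/4 + (-7/12 - D*s/12)) = -63 + 9*(-7/12 + s/4 - D*s/12) = -63 + (-21/4 + 9*s/4 - 3*D*s/4) = -273/4 + 9*s/4 - 3*D*s/4)
1/G(N(4, K), -38) = 1/(-68*(-273/4 + (9/4)*4 - 3/4*10*4)) = 1/(-68*(-273/4 + 9 - 30)) = 1/(-68*(-357/4)) = 1/6069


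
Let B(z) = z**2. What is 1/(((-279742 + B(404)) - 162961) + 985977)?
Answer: 1/706490 ≈ 1.4154e-6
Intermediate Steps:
1/(((-279742 + B(404)) - 162961) + 985977) = 1/(((-279742 + 404**2) - 162961) + 985977) = 1/(((-279742 + 163216) - 162961) + 985977) = 1/((-116526 - 162961) + 985977) = 1/(-279487 + 985977) = 1/706490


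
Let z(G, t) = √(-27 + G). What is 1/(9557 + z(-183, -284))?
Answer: 9557/91336459 - I*√210/91336459 ≈ 0.00010464 - 1.5866e-7*I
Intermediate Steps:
1/(9557 + z(-183, -284)) = 1/(9557 + √(-27 - 183)) = 1/(9557 + √(-210)) = 1/(9557 + I*√210)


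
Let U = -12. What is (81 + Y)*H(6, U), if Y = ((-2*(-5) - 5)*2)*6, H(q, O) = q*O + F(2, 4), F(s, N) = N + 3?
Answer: -9165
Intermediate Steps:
F(s, N) = 3 + N
H(q, O) = 7 + O*q (H(q, O) = q*O + (3 + 4) = O*q + 7 = 7 + O*q)
Y = 60 (Y = ((10 - 5)*2)*6 = (5*2)*6 = 10*6 = 60)
(81 + Y)*H(6, U) = (81 + 60)*(7 - 12*6) = 141*(7 - 72) = 141*(-65) = -9165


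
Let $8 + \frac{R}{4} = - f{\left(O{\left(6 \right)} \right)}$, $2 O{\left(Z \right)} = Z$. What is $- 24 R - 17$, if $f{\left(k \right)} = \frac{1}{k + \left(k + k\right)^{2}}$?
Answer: $\frac{9795}{13} \approx 753.46$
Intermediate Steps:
$O{\left(Z \right)} = \frac{Z}{2}$
$f{\left(k \right)} = \frac{1}{k + 4 k^{2}}$ ($f{\left(k \right)} = \frac{1}{k + \left(2 k\right)^{2}} = \frac{1}{k + 4 k^{2}}$)
$R = - \frac{1252}{39}$ ($R = -32 + 4 \left(- \frac{1}{\frac{1}{2} \cdot 6 \left(1 + 4 \cdot \frac{1}{2} \cdot 6\right)}\right) = -32 + 4 \left(- \frac{1}{3 \left(1 + 4 \cdot 3\right)}\right) = -32 + 4 \left(- \frac{1}{3 \left(1 + 12\right)}\right) = -32 + 4 \left(- \frac{1}{3 \cdot 13}\right) = -32 + 4 \left(\left(-1\right) \frac{1}{39}\right) = -32 + 4 \left(- \frac{1}{39}\right) = -32 - \frac{4}{39} = - \frac{1252}{39} \approx -32.103$)
$- 24 R - 17 = \left(-24\right) \left(- \frac{1252}{39}\right) - 17 = \frac{10016}{13} - 17 = \frac{9795}{13}$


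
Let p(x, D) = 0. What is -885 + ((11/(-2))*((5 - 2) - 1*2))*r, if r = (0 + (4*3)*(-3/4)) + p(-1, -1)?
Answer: -1671/2 ≈ -835.50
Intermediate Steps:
r = -9 (r = (0 + (4*3)*(-3/4)) + 0 = (0 + 12*(-3*¼)) + 0 = (0 + 12*(-¾)) + 0 = (0 - 9) + 0 = -9 + 0 = -9)
-885 + ((11/(-2))*((5 - 2) - 1*2))*r = -885 + ((11/(-2))*((5 - 2) - 1*2))*(-9) = -885 + ((11*(-½))*(3 - 2))*(-9) = -885 - 11/2*1*(-9) = -885 - 11/2*(-9) = -885 + 99/2 = -1671/2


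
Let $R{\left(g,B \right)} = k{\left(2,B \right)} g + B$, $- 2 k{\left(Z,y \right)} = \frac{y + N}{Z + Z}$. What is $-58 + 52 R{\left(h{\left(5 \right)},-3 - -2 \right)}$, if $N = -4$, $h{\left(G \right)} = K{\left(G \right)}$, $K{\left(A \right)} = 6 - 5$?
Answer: $- \frac{155}{2} \approx -77.5$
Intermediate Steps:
$K{\left(A \right)} = 1$
$h{\left(G \right)} = 1$
$k{\left(Z,y \right)} = - \frac{-4 + y}{4 Z}$ ($k{\left(Z,y \right)} = - \frac{\left(y - 4\right) \frac{1}{Z + Z}}{2} = - \frac{\left(-4 + y\right) \frac{1}{2 Z}}{2} = - \frac{\frac{1}{2} \frac{1}{Z} \left(-4 + y\right)}{2} = - \frac{-4 + y}{4 Z}$)
$R{\left(g,B \right)} = B + g \left(\frac{1}{2} - \frac{B}{8}\right)$ ($R{\left(g,B \right)} = \frac{4 - B}{4 \cdot 2} g + B = \frac{1}{4} \cdot \frac{1}{2} \left(4 - B\right) g + B = \left(\frac{1}{2} - \frac{B}{8}\right) g + B = g \left(\frac{1}{2} - \frac{B}{8}\right) + B = B + g \left(\frac{1}{2} - \frac{B}{8}\right)$)
$-58 + 52 R{\left(h{\left(5 \right)},-3 - -2 \right)} = -58 + 52 \left(\left(-3 - -2\right) - \frac{-4 - 1}{8}\right) = -58 + 52 \left(\left(-3 + 2\right) - \frac{-4 + \left(-3 + 2\right)}{8}\right) = -58 + 52 \left(-1 - \frac{-4 - 1}{8}\right) = -58 + 52 \left(-1 - \frac{1}{8} \left(-5\right)\right) = -58 + 52 \left(-1 + \frac{5}{8}\right) = -58 + 52 \left(- \frac{3}{8}\right) = -58 - \frac{39}{2} = - \frac{155}{2}$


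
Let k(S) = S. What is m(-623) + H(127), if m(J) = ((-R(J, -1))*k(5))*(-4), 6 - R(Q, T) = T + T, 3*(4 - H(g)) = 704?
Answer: -212/3 ≈ -70.667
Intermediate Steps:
H(g) = -692/3 (H(g) = 4 - 1/3*704 = 4 - 704/3 = -692/3)
R(Q, T) = 6 - 2*T (R(Q, T) = 6 - (T + T) = 6 - 2*T)
m(J) = 160 (m(J) = (-(6 - 2*(-1))*5)*(-4) = (-(6 + 2)*5)*(-4) = (-1*8*5)*(-4) = -8*5*(-4) = -40*(-4) = 160)
m(-623) + H(127) = 160 - 692/3 = -212/3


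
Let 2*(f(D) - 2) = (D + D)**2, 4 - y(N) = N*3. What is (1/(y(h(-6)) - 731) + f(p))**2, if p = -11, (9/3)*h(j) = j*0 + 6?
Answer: 31987680201/537289 ≈ 59535.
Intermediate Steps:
h(j) = 2 (h(j) = (j*0 + 6)/3 = (0 + 6)/3 = (1/3)*6 = 2)
y(N) = 4 - 3*N (y(N) = 4 - N*3 = 4 - 3*N)
f(D) = 2 + 2*D**2 (f(D) = 2 + (D + D)**2/2 = 2 + (2*D)**2/2 = 2 + (4*D**2)/2 = 2 + 2*D**2)
(1/(y(h(-6)) - 731) + f(p))**2 = (1/((4 - 3*2) - 731) + (2 + 2*(-11)**2))**2 = (1/((4 - 6) - 731) + (2 + 2*121))**2 = (1/(-2 - 731) + (2 + 242))**2 = (1/(-733) + 244)**2 = (-1/733 + 244)**2 = (178851/733)**2 = 31987680201/537289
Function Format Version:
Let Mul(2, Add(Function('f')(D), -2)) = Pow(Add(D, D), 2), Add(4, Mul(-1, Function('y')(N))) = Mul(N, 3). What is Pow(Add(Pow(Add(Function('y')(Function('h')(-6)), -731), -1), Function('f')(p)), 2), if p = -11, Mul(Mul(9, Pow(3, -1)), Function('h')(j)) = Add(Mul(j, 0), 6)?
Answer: Rational(31987680201, 537289) ≈ 59535.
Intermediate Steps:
Function('h')(j) = 2 (Function('h')(j) = Mul(Rational(1, 3), Add(Mul(j, 0), 6)) = Mul(Rational(1, 3), Add(0, 6)) = Mul(Rational(1, 3), 6) = 2)
Function('y')(N) = Add(4, Mul(-3, N)) (Function('y')(N) = Add(4, Mul(-1, Mul(N, 3))) = Add(4, Mul(-1, Mul(3, N))) = Add(4, Mul(-3, N)))
Function('f')(D) = Add(2, Mul(2, Pow(D, 2))) (Function('f')(D) = Add(2, Mul(Rational(1, 2), Pow(Add(D, D), 2))) = Add(2, Mul(Rational(1, 2), Pow(Mul(2, D), 2))) = Add(2, Mul(Rational(1, 2), Mul(4, Pow(D, 2)))) = Add(2, Mul(2, Pow(D, 2))))
Pow(Add(Pow(Add(Function('y')(Function('h')(-6)), -731), -1), Function('f')(p)), 2) = Pow(Add(Pow(Add(Add(4, Mul(-3, 2)), -731), -1), Add(2, Mul(2, Pow(-11, 2)))), 2) = Pow(Add(Pow(Add(Add(4, -6), -731), -1), Add(2, Mul(2, 121))), 2) = Pow(Add(Pow(Add(-2, -731), -1), Add(2, 242)), 2) = Pow(Add(Pow(-733, -1), 244), 2) = Pow(Add(Rational(-1, 733), 244), 2) = Pow(Rational(178851, 733), 2) = Rational(31987680201, 537289)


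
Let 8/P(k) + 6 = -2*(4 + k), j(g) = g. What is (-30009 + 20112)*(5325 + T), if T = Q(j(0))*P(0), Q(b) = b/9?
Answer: -52701525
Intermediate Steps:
Q(b) = b/9 (Q(b) = b*(⅑) = b/9)
P(k) = 8/(-14 - 2*k) (P(k) = 8/(-6 - 2*(4 + k)) = 8/(-6 + (-8 - 2*k)) = 8/(-14 - 2*k))
T = 0 (T = ((⅑)*0)*(-4/(7 + 0)) = 0*(-4/7) = 0)
(-30009 + 20112)*(5325 + T) = (-30009 + 20112)*(5325 + 0) = -9897*5325 = -52701525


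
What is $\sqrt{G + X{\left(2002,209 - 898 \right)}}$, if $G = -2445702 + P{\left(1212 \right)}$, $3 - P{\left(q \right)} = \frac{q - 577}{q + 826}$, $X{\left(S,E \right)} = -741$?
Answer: $\frac{i \sqrt{10161152833490}}{2038} \approx 1564.1 i$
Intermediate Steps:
$P{\left(q \right)} = 3 - \frac{-577 + q}{826 + q}$ ($P{\left(q \right)} = 3 - \frac{q - 577}{q + 826} = 3 - \frac{-577 + q}{826 + q}$)
$G = - \frac{4984335197}{2038}$ ($G = -2445702 + \frac{3055 + 2 \cdot 1212}{826 + 1212} = -2445702 + \frac{3055 + 2424}{2038} = -2445702 + \frac{1}{2038} \cdot 5479 = -2445702 + \frac{5479}{2038} = - \frac{4984335197}{2038} \approx -2.4457 \cdot 10^{6}$)
$\sqrt{G + X{\left(2002,209 - 898 \right)}} = \sqrt{- \frac{4984335197}{2038} - 741} = \sqrt{- \frac{4985845355}{2038}} = \frac{i \sqrt{10161152833490}}{2038}$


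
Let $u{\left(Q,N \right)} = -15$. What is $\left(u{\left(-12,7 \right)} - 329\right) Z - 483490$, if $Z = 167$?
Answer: $-540938$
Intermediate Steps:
$\left(u{\left(-12,7 \right)} - 329\right) Z - 483490 = \left(-15 - 329\right) 167 - 483490 = \left(-344\right) 167 - 483490 = -57448 - 483490 = -540938$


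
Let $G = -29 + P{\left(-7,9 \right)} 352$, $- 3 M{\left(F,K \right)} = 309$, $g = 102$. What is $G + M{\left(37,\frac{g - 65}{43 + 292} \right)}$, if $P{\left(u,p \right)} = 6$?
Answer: $1980$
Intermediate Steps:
$M{\left(F,K \right)} = -103$ ($M{\left(F,K \right)} = \left(- \frac{1}{3}\right) 309 = -103$)
$G = 2083$ ($G = -29 + 6 \cdot 352 = -29 + 2112 = 2083$)
$G + M{\left(37,\frac{g - 65}{43 + 292} \right)} = 2083 - 103 = 1980$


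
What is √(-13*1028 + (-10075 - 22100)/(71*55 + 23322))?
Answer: I*√9907736574281/27227 ≈ 115.61*I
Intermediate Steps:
√(-13*1028 + (-10075 - 22100)/(71*55 + 23322)) = √(-13364 - 32175/(3905 + 23322)) = √(-13364 - 32175/27227) = √(-363893803/27227) = I*√9907736574281/27227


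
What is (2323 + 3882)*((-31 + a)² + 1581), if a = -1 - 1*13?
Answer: 22375230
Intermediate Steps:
a = -14 (a = -1 - 13 = -14)
(2323 + 3882)*((-31 + a)² + 1581) = (2323 + 3882)*((-31 - 14)² + 1581) = 6205*((-45)² + 1581) = 6205*(2025 + 1581) = 6205*3606 = 22375230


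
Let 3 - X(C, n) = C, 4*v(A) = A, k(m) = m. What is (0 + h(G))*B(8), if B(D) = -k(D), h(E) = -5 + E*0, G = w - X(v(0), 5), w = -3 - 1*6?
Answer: 40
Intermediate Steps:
v(A) = A/4
X(C, n) = 3 - C
w = -9 (w = -3 - 6 = -9)
G = -12 (G = -9 - (3 - 0/4) = -9 - (3 - 1*0) = -9 - (3 + 0) = -9 - 1*3 = -9 - 3 = -12)
h(E) = -5 (h(E) = -5 + 0 = -5)
B(D) = -D
(0 + h(G))*B(8) = (0 - 5)*(-1*8) = -5*(-8) = 40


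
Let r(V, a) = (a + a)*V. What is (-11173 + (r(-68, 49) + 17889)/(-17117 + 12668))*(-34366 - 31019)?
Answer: 1083645264090/1483 ≈ 7.3071e+8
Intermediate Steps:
r(V, a) = 2*V*a (r(V, a) = (2*a)*V = 2*V*a)
(-11173 + (r(-68, 49) + 17889)/(-17117 + 12668))*(-34366 - 31019) = (-11173 + (2*(-68)*49 + 17889)/(-17117 + 12668))*(-34366 - 31019) = (-11173 + (-6664 + 17889)/(-4449))*(-65385) = (-11173 + 11225*(-1/4449))*(-65385) = (-11173 - 11225/4449)*(-65385) = -49719902/4449*(-65385) = 1083645264090/1483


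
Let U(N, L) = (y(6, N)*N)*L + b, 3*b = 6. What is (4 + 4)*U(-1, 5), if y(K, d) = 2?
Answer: -64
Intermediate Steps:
b = 2 (b = (1/3)*6 = 2)
U(N, L) = 2 + 2*L*N (U(N, L) = (2*N)*L + 2 = 2*L*N + 2 = 2 + 2*L*N)
(4 + 4)*U(-1, 5) = (4 + 4)*(2 + 2*5*(-1)) = 8*(2 - 10) = 8*(-8) = -64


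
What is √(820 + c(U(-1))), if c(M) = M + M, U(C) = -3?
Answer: √814 ≈ 28.531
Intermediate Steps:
c(M) = 2*M
√(820 + c(U(-1))) = √(820 + 2*(-3)) = √(820 - 6) = √814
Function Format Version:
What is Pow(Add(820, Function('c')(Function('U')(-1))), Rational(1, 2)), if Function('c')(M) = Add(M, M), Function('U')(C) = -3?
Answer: Pow(814, Rational(1, 2)) ≈ 28.531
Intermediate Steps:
Function('c')(M) = Mul(2, M)
Pow(Add(820, Function('c')(Function('U')(-1))), Rational(1, 2)) = Pow(Add(820, Mul(2, -3)), Rational(1, 2)) = Pow(Add(820, -6), Rational(1, 2)) = Pow(814, Rational(1, 2))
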